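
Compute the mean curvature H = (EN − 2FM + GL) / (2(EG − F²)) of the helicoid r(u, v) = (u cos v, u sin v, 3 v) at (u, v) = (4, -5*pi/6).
H = 0

With E = 1, F = 0, G = u^2 + 9, L = 0, M = -3/sqrt(u^2 + 9), N = 0, assemble
  H = (EN − 2FM + GL) / (2(EG − F²)) = 0.
At (u, v) = (4, -5*pi/6): H = 0.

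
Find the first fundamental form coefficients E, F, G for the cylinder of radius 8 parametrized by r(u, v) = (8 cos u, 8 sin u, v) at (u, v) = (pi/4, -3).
E = 64;  F = 0;  G = 1

Partials: r_u = (-8*sin(u), 8*cos(u), 0), r_v = (0, 0, 1). As functions of (u, v):
  E = r_u · r_u = 64,
  F = r_u · r_v = 0,
  G = r_v · r_v = 1.
Evaluating at (u, v) = (pi/4, -3): E = 64, F = 0, G = 1.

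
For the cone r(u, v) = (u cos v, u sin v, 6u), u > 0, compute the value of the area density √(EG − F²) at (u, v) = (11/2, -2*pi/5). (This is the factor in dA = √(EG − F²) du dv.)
√(EG − F²)|_{(11/2, -2*pi/5)} = 11*sqrt(37)/2

E = 37, F = 0, G = u^2, so EG − F² = 37*u^2. Taking the positive square root: √(EG − F²) = sqrt(37)*Abs(u). At (u, v) = (11/2, -2*pi/5): 11*sqrt(37)/2.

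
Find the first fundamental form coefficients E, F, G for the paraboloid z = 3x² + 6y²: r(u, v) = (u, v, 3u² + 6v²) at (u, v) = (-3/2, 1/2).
E = 82;  F = -54;  G = 37

Partials: r_u = (1, 0, 6*u), r_v = (0, 1, 12*v). As functions of (u, v):
  E = r_u · r_u = 36*u^2 + 1,
  F = r_u · r_v = 72*u*v,
  G = r_v · r_v = 144*v^2 + 1.
Evaluating at (u, v) = (-3/2, 1/2): E = 82, F = -54, G = 37.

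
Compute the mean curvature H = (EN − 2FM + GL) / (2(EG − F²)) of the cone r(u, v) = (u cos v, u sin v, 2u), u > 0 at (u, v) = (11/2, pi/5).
H = 2*sqrt(5)/55

With E = 5, F = 0, G = u^2, L = 0, M = 0, N = 2*sqrt(5)*u^2/(5*Abs(u)), assemble
  H = (EN − 2FM + GL) / (2(EG − F²)) = sqrt(5)/(5*Abs(u)).
At (u, v) = (11/2, pi/5): H = 2*sqrt(5)/55.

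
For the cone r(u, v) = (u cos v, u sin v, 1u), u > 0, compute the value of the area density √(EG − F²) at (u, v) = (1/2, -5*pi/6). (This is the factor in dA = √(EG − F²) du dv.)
√(EG − F²)|_{(1/2, -5*pi/6)} = sqrt(2)/2

E = 2, F = 0, G = u^2, so EG − F² = 2*u^2. Taking the positive square root: √(EG − F²) = sqrt(2)*Abs(u). At (u, v) = (1/2, -5*pi/6): sqrt(2)/2.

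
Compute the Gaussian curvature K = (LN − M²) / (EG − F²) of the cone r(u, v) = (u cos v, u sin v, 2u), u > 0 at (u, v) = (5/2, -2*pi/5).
K = 0

Coefficients of the first fundamental form: E = 5, F = 0, G = u^2.
Coefficients of the second fundamental form: L = 0, M = 0, N = 2*sqrt(5)*u^2/(5*Abs(u)).
Assemble K = (LN − M²)/(EG − F²) = 0. At (u, v) = (5/2, -2*pi/5): K = 0.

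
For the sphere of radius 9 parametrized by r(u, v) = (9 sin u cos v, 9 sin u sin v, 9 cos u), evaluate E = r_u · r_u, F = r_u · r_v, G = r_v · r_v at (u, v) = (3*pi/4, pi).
E = 81;  F = 0;  G = 81/2

Partials: r_u = (9*cos(u)*cos(v), 9*sin(v)*cos(u), -9*sin(u)), r_v = (-9*sin(u)*sin(v), 9*sin(u)*cos(v), 0). As functions of (u, v):
  E = r_u · r_u = 81,
  F = r_u · r_v = 0,
  G = r_v · r_v = 81*sin(u)^2.
Evaluating at (u, v) = (3*pi/4, pi): E = 81, F = 0, G = 81/2.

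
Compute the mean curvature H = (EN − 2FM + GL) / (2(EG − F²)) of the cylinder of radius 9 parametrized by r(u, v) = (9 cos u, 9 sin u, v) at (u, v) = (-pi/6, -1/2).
H = -1/18

With E = 81, F = 0, G = 1, L = -9, M = 0, N = 0, assemble
  H = (EN − 2FM + GL) / (2(EG − F²)) = -1/18.
At (u, v) = (-pi/6, -1/2): H = -1/18.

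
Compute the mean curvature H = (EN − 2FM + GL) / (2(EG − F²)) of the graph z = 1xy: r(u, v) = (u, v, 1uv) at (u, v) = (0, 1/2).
H = 0

With E = v^2 + 1, F = u*v, G = u^2 + 1, L = 0, M = 1/sqrt(u^2 + v^2 + 1), N = 0, assemble
  H = (EN − 2FM + GL) / (2(EG − F²)) = -u*v/(u^2 + v^2 + 1)^(3/2).
At (u, v) = (0, 1/2): H = 0.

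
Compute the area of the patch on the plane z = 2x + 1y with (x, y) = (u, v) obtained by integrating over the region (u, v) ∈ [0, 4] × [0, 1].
Area = 4*sqrt(6)

Area = ∫∫ √(EG − F²) du dv with √(EG − F²) = sqrt(6). Integrating over [0, 4] × [0, 1] gives 4*sqrt(6).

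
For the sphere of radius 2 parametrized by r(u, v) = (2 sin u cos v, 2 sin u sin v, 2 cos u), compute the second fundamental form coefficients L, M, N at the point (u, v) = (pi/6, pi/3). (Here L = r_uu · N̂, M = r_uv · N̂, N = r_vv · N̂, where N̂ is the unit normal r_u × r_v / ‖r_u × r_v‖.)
L = -2;  M = 0;  N = -1/2

Compute the unit normal N̂(u, v) = (sin(u)^2*cos(v)/Abs(sin(u)), sin(u)^2*sin(v)/Abs(sin(u)), sin(2*u)/(2*Abs(sin(u)))), and the second partials r_uu, r_uv, r_vv. Take dot products:
  L(u, v) = r_uu · N̂ = -2*sin(u)/Abs(sin(u)),
  M(u, v) = r_uv · N̂ = 0,
  N(u, v) = r_vv · N̂ = -2*sin(u)^3/Abs(sin(u)).
Evaluating at (u, v) = (pi/6, pi/3):
  L = -2, M = 0, N = -1/2.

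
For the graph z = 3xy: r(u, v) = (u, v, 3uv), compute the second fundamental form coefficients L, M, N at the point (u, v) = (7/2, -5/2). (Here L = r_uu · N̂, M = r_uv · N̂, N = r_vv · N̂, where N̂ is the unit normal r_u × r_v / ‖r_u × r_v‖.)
L = 0;  M = 3*sqrt(670)/335;  N = 0

Compute the unit normal N̂(u, v) = (-3*v/sqrt(9*u^2 + 9*v^2 + 1), -3*u/sqrt(9*u^2 + 9*v^2 + 1), 1/sqrt(9*u^2 + 9*v^2 + 1)), and the second partials r_uu, r_uv, r_vv. Take dot products:
  L(u, v) = r_uu · N̂ = 0,
  M(u, v) = r_uv · N̂ = 3/sqrt(9*u^2 + 9*v^2 + 1),
  N(u, v) = r_vv · N̂ = 0.
Evaluating at (u, v) = (7/2, -5/2):
  L = 0, M = 3*sqrt(670)/335, N = 0.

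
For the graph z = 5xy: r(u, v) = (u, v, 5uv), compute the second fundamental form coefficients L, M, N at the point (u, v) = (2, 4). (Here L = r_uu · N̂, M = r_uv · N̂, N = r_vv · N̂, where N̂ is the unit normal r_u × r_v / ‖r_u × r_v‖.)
L = 0;  M = 5*sqrt(501)/501;  N = 0

Compute the unit normal N̂(u, v) = (-5*v/sqrt(25*u^2 + 25*v^2 + 1), -5*u/sqrt(25*u^2 + 25*v^2 + 1), 1/sqrt(25*u^2 + 25*v^2 + 1)), and the second partials r_uu, r_uv, r_vv. Take dot products:
  L(u, v) = r_uu · N̂ = 0,
  M(u, v) = r_uv · N̂ = 5/sqrt(25*u^2 + 25*v^2 + 1),
  N(u, v) = r_vv · N̂ = 0.
Evaluating at (u, v) = (2, 4):
  L = 0, M = 5*sqrt(501)/501, N = 0.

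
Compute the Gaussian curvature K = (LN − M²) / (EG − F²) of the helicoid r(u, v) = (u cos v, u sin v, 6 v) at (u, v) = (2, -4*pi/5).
K = -9/400

Coefficients of the first fundamental form: E = 1, F = 0, G = u^2 + 36.
Coefficients of the second fundamental form: L = 0, M = -6/sqrt(u^2 + 36), N = 0.
Assemble K = (LN − M²)/(EG − F²) = -36/(u^2 + 36)^2. At (u, v) = (2, -4*pi/5): K = -9/400.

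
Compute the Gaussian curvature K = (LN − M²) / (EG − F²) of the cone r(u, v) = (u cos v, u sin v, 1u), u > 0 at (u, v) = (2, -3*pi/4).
K = 0

Coefficients of the first fundamental form: E = 2, F = 0, G = u^2.
Coefficients of the second fundamental form: L = 0, M = 0, N = sqrt(2)*u^2/(2*Abs(u)).
Assemble K = (LN − M²)/(EG − F²) = 0. At (u, v) = (2, -3*pi/4): K = 0.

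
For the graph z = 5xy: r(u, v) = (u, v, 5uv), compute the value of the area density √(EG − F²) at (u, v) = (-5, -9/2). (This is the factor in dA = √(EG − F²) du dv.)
√(EG − F²)|_{(-5, -9/2)} = sqrt(4529)/2

E = 25*v^2 + 1, F = 25*u*v, G = 25*u^2 + 1, so EG − F² = 25*u^2 + 25*v^2 + 1. Taking the positive square root: √(EG − F²) = sqrt(25*u^2 + 25*v^2 + 1). At (u, v) = (-5, -9/2): sqrt(4529)/2.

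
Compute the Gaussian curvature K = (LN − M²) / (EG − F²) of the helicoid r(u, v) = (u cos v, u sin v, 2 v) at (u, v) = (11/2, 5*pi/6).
K = -64/18769

Coefficients of the first fundamental form: E = 1, F = 0, G = u^2 + 4.
Coefficients of the second fundamental form: L = 0, M = -2/sqrt(u^2 + 4), N = 0.
Assemble K = (LN − M²)/(EG − F²) = -4/(u^2 + 4)^2. At (u, v) = (11/2, 5*pi/6): K = -64/18769.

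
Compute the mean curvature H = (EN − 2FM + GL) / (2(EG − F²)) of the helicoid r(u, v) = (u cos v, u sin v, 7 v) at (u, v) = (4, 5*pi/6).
H = 0

With E = 1, F = 0, G = u^2 + 49, L = 0, M = -7/sqrt(u^2 + 49), N = 0, assemble
  H = (EN − 2FM + GL) / (2(EG − F²)) = 0.
At (u, v) = (4, 5*pi/6): H = 0.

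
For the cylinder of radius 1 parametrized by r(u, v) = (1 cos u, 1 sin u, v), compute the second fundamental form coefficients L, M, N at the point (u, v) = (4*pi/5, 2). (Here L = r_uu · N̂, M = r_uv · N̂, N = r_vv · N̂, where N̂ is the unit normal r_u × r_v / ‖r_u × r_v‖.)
L = -1;  M = 0;  N = 0

Compute the unit normal N̂(u, v) = (cos(u), sin(u), 0), and the second partials r_uu, r_uv, r_vv. Take dot products:
  L(u, v) = r_uu · N̂ = -1,
  M(u, v) = r_uv · N̂ = 0,
  N(u, v) = r_vv · N̂ = 0.
Evaluating at (u, v) = (4*pi/5, 2):
  L = -1, M = 0, N = 0.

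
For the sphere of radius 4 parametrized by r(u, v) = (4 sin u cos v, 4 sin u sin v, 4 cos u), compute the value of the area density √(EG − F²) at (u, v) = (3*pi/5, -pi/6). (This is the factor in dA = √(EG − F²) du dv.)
√(EG − F²)|_{(3*pi/5, -pi/6)} = 4*sqrt(2*sqrt(5) + 10)

E = 16, F = 0, G = 16*sin(u)^2, so EG − F² = 256*sin(u)^2. Taking the positive square root: √(EG − F²) = 16*Abs(sin(u)). At (u, v) = (3*pi/5, -pi/6): 4*sqrt(2*sqrt(5) + 10).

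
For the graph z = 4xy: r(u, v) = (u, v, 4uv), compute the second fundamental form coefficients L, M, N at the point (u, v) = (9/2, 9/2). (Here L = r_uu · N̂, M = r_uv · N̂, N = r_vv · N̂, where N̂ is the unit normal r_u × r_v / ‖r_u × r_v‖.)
L = 0;  M = 4*sqrt(649)/649;  N = 0

Compute the unit normal N̂(u, v) = (-4*v/sqrt(16*u^2 + 16*v^2 + 1), -4*u/sqrt(16*u^2 + 16*v^2 + 1), 1/sqrt(16*u^2 + 16*v^2 + 1)), and the second partials r_uu, r_uv, r_vv. Take dot products:
  L(u, v) = r_uu · N̂ = 0,
  M(u, v) = r_uv · N̂ = 4/sqrt(16*u^2 + 16*v^2 + 1),
  N(u, v) = r_vv · N̂ = 0.
Evaluating at (u, v) = (9/2, 9/2):
  L = 0, M = 4*sqrt(649)/649, N = 0.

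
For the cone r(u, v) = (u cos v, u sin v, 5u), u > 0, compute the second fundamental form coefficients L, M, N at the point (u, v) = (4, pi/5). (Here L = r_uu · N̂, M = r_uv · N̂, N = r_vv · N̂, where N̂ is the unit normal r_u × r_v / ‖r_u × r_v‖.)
L = 0;  M = 0;  N = 10*sqrt(26)/13

Compute the unit normal N̂(u, v) = (-5*sqrt(26)*u*cos(v)/(26*Abs(u)), -5*sqrt(26)*u*sin(v)/(26*Abs(u)), sqrt(26)*u/(26*Abs(u))), and the second partials r_uu, r_uv, r_vv. Take dot products:
  L(u, v) = r_uu · N̂ = 0,
  M(u, v) = r_uv · N̂ = 0,
  N(u, v) = r_vv · N̂ = 5*sqrt(26)*u^2/(26*Abs(u)).
Evaluating at (u, v) = (4, pi/5):
  L = 0, M = 0, N = 10*sqrt(26)/13.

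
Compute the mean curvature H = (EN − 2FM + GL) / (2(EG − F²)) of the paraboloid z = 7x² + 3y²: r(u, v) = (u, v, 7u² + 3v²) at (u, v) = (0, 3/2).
H = 577*sqrt(82)/6724

With E = 196*u^2 + 1, F = 84*u*v, G = 36*v^2 + 1, L = 14/sqrt(196*u^2 + 36*v^2 + 1), M = 0, N = 6/sqrt(196*u^2 + 36*v^2 + 1), assemble
  H = (EN − 2FM + GL) / (2(EG − F²)) = 2*(294*u^2 + 126*v^2 + 5)/(196*u^2 + 36*v^2 + 1)^(3/2).
At (u, v) = (0, 3/2): H = 577*sqrt(82)/6724.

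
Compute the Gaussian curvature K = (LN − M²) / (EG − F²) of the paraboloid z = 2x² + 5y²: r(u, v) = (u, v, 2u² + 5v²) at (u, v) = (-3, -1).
K = 8/12005

Coefficients of the first fundamental form: E = 16*u^2 + 1, F = 40*u*v, G = 100*v^2 + 1.
Coefficients of the second fundamental form: L = 4/sqrt(16*u^2 + 100*v^2 + 1), M = 0, N = 10/sqrt(16*u^2 + 100*v^2 + 1).
Assemble K = (LN − M²)/(EG − F²) = 40/(256*u^4 + 3200*u^2*v^2 + 32*u^2 + 10000*v^4 + 200*v^2 + 1). At (u, v) = (-3, -1): K = 8/12005.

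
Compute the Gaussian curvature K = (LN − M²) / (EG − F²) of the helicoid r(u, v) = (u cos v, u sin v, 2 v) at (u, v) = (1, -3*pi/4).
K = -4/25

Coefficients of the first fundamental form: E = 1, F = 0, G = u^2 + 4.
Coefficients of the second fundamental form: L = 0, M = -2/sqrt(u^2 + 4), N = 0.
Assemble K = (LN − M²)/(EG − F²) = -4/(u^2 + 4)^2. At (u, v) = (1, -3*pi/4): K = -4/25.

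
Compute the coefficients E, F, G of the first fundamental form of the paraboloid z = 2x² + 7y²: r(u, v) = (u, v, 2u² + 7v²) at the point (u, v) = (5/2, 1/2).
E = 101;  F = 70;  G = 50

Partials: r_u = (1, 0, 4*u), r_v = (0, 1, 14*v). As functions of (u, v):
  E = r_u · r_u = 16*u^2 + 1,
  F = r_u · r_v = 56*u*v,
  G = r_v · r_v = 196*v^2 + 1.
Evaluating at (u, v) = (5/2, 1/2): E = 101, F = 70, G = 50.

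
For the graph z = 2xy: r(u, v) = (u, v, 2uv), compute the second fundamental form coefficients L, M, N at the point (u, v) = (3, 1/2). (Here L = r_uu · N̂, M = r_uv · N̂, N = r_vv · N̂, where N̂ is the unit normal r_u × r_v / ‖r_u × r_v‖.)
L = 0;  M = sqrt(38)/19;  N = 0

Compute the unit normal N̂(u, v) = (-2*v/sqrt(4*u^2 + 4*v^2 + 1), -2*u/sqrt(4*u^2 + 4*v^2 + 1), 1/sqrt(4*u^2 + 4*v^2 + 1)), and the second partials r_uu, r_uv, r_vv. Take dot products:
  L(u, v) = r_uu · N̂ = 0,
  M(u, v) = r_uv · N̂ = 2/sqrt(4*u^2 + 4*v^2 + 1),
  N(u, v) = r_vv · N̂ = 0.
Evaluating at (u, v) = (3, 1/2):
  L = 0, M = sqrt(38)/19, N = 0.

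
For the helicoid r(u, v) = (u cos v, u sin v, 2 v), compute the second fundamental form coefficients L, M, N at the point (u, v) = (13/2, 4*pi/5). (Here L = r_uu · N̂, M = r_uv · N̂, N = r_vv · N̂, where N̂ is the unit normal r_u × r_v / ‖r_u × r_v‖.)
L = 0;  M = -4*sqrt(185)/185;  N = 0

Compute the unit normal N̂(u, v) = (2*sin(v)/sqrt(u^2 + 4), -2*cos(v)/sqrt(u^2 + 4), u/sqrt(u^2 + 4)), and the second partials r_uu, r_uv, r_vv. Take dot products:
  L(u, v) = r_uu · N̂ = 0,
  M(u, v) = r_uv · N̂ = -2/sqrt(u^2 + 4),
  N(u, v) = r_vv · N̂ = 0.
Evaluating at (u, v) = (13/2, 4*pi/5):
  L = 0, M = -4*sqrt(185)/185, N = 0.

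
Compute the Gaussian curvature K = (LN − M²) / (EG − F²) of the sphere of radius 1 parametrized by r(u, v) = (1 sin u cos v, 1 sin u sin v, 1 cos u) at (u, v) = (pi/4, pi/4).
K = 1

Coefficients of the first fundamental form: E = 1, F = 0, G = sin(u)^2.
Coefficients of the second fundamental form: L = -sin(u)/Abs(sin(u)), M = 0, N = -sin(u)^3/Abs(sin(u)).
Assemble K = (LN − M²)/(EG − F²) = 1. At (u, v) = (pi/4, pi/4): K = 1.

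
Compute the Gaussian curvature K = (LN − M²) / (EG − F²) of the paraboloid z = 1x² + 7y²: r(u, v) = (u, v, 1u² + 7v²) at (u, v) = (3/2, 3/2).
K = 28/203401

Coefficients of the first fundamental form: E = 4*u^2 + 1, F = 28*u*v, G = 196*v^2 + 1.
Coefficients of the second fundamental form: L = 2/sqrt(4*u^2 + 196*v^2 + 1), M = 0, N = 14/sqrt(4*u^2 + 196*v^2 + 1).
Assemble K = (LN − M²)/(EG − F²) = 28/(16*u^4 + 1568*u^2*v^2 + 8*u^2 + 38416*v^4 + 392*v^2 + 1). At (u, v) = (3/2, 3/2): K = 28/203401.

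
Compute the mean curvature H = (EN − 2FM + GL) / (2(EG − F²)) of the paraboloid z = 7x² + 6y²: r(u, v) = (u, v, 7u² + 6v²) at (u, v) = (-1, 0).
H = 1189*sqrt(197)/38809

With E = 196*u^2 + 1, F = 168*u*v, G = 144*v^2 + 1, L = 14/sqrt(196*u^2 + 144*v^2 + 1), M = 0, N = 12/sqrt(196*u^2 + 144*v^2 + 1), assemble
  H = (EN − 2FM + GL) / (2(EG − F²)) = (1176*u^2 + 1008*v^2 + 13)/(196*u^2 + 144*v^2 + 1)^(3/2).
At (u, v) = (-1, 0): H = 1189*sqrt(197)/38809.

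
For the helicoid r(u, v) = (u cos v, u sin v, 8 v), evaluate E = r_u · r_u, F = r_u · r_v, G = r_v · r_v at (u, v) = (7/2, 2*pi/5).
E = 1;  F = 0;  G = 305/4

Partials: r_u = (cos(v), sin(v), 0), r_v = (-u*sin(v), u*cos(v), 8). As functions of (u, v):
  E = r_u · r_u = 1,
  F = r_u · r_v = 0,
  G = r_v · r_v = u^2 + 64.
Evaluating at (u, v) = (7/2, 2*pi/5): E = 1, F = 0, G = 305/4.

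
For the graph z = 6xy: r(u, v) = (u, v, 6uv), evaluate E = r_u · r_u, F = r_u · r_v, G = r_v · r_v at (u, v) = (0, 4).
E = 577;  F = 0;  G = 1

Partials: r_u = (1, 0, 6*v), r_v = (0, 1, 6*u). As functions of (u, v):
  E = r_u · r_u = 36*v^2 + 1,
  F = r_u · r_v = 36*u*v,
  G = r_v · r_v = 36*u^2 + 1.
Evaluating at (u, v) = (0, 4): E = 577, F = 0, G = 1.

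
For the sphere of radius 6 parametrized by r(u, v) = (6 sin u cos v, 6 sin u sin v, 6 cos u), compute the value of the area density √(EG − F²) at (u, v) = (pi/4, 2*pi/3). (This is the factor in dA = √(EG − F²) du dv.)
√(EG − F²)|_{(pi/4, 2*pi/3)} = 18*sqrt(2)

E = 36, F = 0, G = 36*sin(u)^2, so EG − F² = 1296*sin(u)^2. Taking the positive square root: √(EG − F²) = 36*Abs(sin(u)). At (u, v) = (pi/4, 2*pi/3): 18*sqrt(2).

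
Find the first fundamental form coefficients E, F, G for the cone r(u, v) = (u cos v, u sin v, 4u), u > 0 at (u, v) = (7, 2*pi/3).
E = 17;  F = 0;  G = 49

Partials: r_u = (cos(v), sin(v), 4), r_v = (-u*sin(v), u*cos(v), 0). As functions of (u, v):
  E = r_u · r_u = 17,
  F = r_u · r_v = 0,
  G = r_v · r_v = u^2.
Evaluating at (u, v) = (7, 2*pi/3): E = 17, F = 0, G = 49.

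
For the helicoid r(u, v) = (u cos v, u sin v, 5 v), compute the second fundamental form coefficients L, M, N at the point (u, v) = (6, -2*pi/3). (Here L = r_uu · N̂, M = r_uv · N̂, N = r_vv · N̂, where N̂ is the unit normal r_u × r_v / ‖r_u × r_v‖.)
L = 0;  M = -5*sqrt(61)/61;  N = 0

Compute the unit normal N̂(u, v) = (5*sin(v)/sqrt(u^2 + 25), -5*cos(v)/sqrt(u^2 + 25), u/sqrt(u^2 + 25)), and the second partials r_uu, r_uv, r_vv. Take dot products:
  L(u, v) = r_uu · N̂ = 0,
  M(u, v) = r_uv · N̂ = -5/sqrt(u^2 + 25),
  N(u, v) = r_vv · N̂ = 0.
Evaluating at (u, v) = (6, -2*pi/3):
  L = 0, M = -5*sqrt(61)/61, N = 0.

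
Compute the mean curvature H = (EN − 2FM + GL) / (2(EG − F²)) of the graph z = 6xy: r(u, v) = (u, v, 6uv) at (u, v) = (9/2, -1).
H = 243*sqrt(766)/146689

With E = 36*v^2 + 1, F = 36*u*v, G = 36*u^2 + 1, L = 0, M = 6/sqrt(36*u^2 + 36*v^2 + 1), N = 0, assemble
  H = (EN − 2FM + GL) / (2(EG − F²)) = -216*u*v/(36*u^2 + 36*v^2 + 1)^(3/2).
At (u, v) = (9/2, -1): H = 243*sqrt(766)/146689.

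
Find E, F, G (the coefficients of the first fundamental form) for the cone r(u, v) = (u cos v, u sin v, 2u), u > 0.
E = 5;  F = 0;  G = u^2

Compute partials: r_u = (cos(v), sin(v), 2), r_v = (-u*sin(v), u*cos(v), 0). Then
  E = r_u · r_u = 5,
  F = r_u · r_v = 0,
  G = r_v · r_v = u^2.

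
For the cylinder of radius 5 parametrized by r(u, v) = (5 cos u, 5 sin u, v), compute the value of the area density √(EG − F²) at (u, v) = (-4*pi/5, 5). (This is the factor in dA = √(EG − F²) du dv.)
√(EG − F²)|_{(-4*pi/5, 5)} = 5

E = 25, F = 0, G = 1, so EG − F² = 25. Taking the positive square root: √(EG − F²) = 5. At (u, v) = (-4*pi/5, 5): 5.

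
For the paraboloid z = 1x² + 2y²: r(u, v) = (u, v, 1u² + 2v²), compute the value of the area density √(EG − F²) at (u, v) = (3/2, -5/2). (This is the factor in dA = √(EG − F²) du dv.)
√(EG − F²)|_{(3/2, -5/2)} = sqrt(110)

E = 4*u^2 + 1, F = 8*u*v, G = 16*v^2 + 1, so EG − F² = 4*u^2 + 16*v^2 + 1. Taking the positive square root: √(EG − F²) = sqrt(4*u^2 + 16*v^2 + 1). At (u, v) = (3/2, -5/2): sqrt(110).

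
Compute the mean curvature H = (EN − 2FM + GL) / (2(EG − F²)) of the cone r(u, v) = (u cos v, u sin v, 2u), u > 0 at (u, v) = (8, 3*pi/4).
H = sqrt(5)/40

With E = 5, F = 0, G = u^2, L = 0, M = 0, N = 2*sqrt(5)*u^2/(5*Abs(u)), assemble
  H = (EN − 2FM + GL) / (2(EG − F²)) = sqrt(5)/(5*Abs(u)).
At (u, v) = (8, 3*pi/4): H = sqrt(5)/40.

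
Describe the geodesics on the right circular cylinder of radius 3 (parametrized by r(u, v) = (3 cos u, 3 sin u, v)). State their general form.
The cylinder is flat (K = 0) and locally isometric to the plane via the development (u, v) ↦ (3 u, v). Geodesics are the pre-images of straight lines: circles (v constant), vertical lines (u constant), and helices (v = c · u + d) for constants c, d.

A right cylinder has E = 3², F = 0, G = 1, so EG − F² = 3², and L = −3, M = N = 0, giving K = (LN − M²)/(EG − F²) = 0 everywhere. A flat surface is locally isometric to the Euclidean plane via the map (u, v) ↦ (3 u, v). Straight lines in the (x̃, ỹ) plane pull back to: (a) horizontal circles (v = const), (b) vertical generators (u = const), and (c) helices (3 u tan θ = v, i.e. v = c · u + d).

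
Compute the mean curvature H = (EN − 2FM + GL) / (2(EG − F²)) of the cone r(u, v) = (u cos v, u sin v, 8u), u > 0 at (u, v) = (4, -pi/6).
H = sqrt(65)/65

With E = 65, F = 0, G = u^2, L = 0, M = 0, N = 8*sqrt(65)*u^2/(65*Abs(u)), assemble
  H = (EN − 2FM + GL) / (2(EG − F²)) = 4*sqrt(65)/(65*Abs(u)).
At (u, v) = (4, -pi/6): H = sqrt(65)/65.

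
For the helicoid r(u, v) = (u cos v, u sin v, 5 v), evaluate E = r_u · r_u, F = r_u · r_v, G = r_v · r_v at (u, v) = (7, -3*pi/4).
E = 1;  F = 0;  G = 74

Partials: r_u = (cos(v), sin(v), 0), r_v = (-u*sin(v), u*cos(v), 5). As functions of (u, v):
  E = r_u · r_u = 1,
  F = r_u · r_v = 0,
  G = r_v · r_v = u^2 + 25.
Evaluating at (u, v) = (7, -3*pi/4): E = 1, F = 0, G = 74.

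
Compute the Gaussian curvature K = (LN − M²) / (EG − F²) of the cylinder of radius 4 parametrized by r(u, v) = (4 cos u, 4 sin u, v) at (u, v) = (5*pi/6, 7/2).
K = 0

Coefficients of the first fundamental form: E = 16, F = 0, G = 1.
Coefficients of the second fundamental form: L = -4, M = 0, N = 0.
Assemble K = (LN − M²)/(EG − F²) = 0. At (u, v) = (5*pi/6, 7/2): K = 0.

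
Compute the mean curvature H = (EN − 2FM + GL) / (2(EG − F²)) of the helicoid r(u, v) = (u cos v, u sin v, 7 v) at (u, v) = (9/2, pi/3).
H = 0

With E = 1, F = 0, G = u^2 + 49, L = 0, M = -7/sqrt(u^2 + 49), N = 0, assemble
  H = (EN − 2FM + GL) / (2(EG − F²)) = 0.
At (u, v) = (9/2, pi/3): H = 0.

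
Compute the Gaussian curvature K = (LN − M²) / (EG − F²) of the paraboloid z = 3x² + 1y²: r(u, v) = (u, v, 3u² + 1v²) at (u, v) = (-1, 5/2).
K = 3/961

Coefficients of the first fundamental form: E = 36*u^2 + 1, F = 12*u*v, G = 4*v^2 + 1.
Coefficients of the second fundamental form: L = 6/sqrt(36*u^2 + 4*v^2 + 1), M = 0, N = 2/sqrt(36*u^2 + 4*v^2 + 1).
Assemble K = (LN − M²)/(EG − F²) = 12/(1296*u^4 + 288*u^2*v^2 + 72*u^2 + 16*v^4 + 8*v^2 + 1). At (u, v) = (-1, 5/2): K = 3/961.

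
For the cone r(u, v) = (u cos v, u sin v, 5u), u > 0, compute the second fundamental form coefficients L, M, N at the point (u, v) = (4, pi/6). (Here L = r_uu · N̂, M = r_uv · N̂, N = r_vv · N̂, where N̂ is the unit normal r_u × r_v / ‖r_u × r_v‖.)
L = 0;  M = 0;  N = 10*sqrt(26)/13

Compute the unit normal N̂(u, v) = (-5*sqrt(26)*u*cos(v)/(26*Abs(u)), -5*sqrt(26)*u*sin(v)/(26*Abs(u)), sqrt(26)*u/(26*Abs(u))), and the second partials r_uu, r_uv, r_vv. Take dot products:
  L(u, v) = r_uu · N̂ = 0,
  M(u, v) = r_uv · N̂ = 0,
  N(u, v) = r_vv · N̂ = 5*sqrt(26)*u^2/(26*Abs(u)).
Evaluating at (u, v) = (4, pi/6):
  L = 0, M = 0, N = 10*sqrt(26)/13.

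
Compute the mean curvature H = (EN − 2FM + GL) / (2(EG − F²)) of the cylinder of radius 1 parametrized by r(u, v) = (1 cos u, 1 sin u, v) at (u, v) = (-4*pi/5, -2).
H = -1/2

With E = 1, F = 0, G = 1, L = -1, M = 0, N = 0, assemble
  H = (EN − 2FM + GL) / (2(EG − F²)) = -1/2.
At (u, v) = (-4*pi/5, -2): H = -1/2.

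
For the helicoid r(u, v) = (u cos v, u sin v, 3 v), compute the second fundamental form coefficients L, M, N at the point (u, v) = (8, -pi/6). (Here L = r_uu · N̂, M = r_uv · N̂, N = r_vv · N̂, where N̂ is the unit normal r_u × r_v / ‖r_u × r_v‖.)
L = 0;  M = -3*sqrt(73)/73;  N = 0

Compute the unit normal N̂(u, v) = (3*sin(v)/sqrt(u^2 + 9), -3*cos(v)/sqrt(u^2 + 9), u/sqrt(u^2 + 9)), and the second partials r_uu, r_uv, r_vv. Take dot products:
  L(u, v) = r_uu · N̂ = 0,
  M(u, v) = r_uv · N̂ = -3/sqrt(u^2 + 9),
  N(u, v) = r_vv · N̂ = 0.
Evaluating at (u, v) = (8, -pi/6):
  L = 0, M = -3*sqrt(73)/73, N = 0.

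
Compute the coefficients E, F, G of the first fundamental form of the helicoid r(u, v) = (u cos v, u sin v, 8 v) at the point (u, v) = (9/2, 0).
E = 1;  F = 0;  G = 337/4

Partials: r_u = (cos(v), sin(v), 0), r_v = (-u*sin(v), u*cos(v), 8). As functions of (u, v):
  E = r_u · r_u = 1,
  F = r_u · r_v = 0,
  G = r_v · r_v = u^2 + 64.
Evaluating at (u, v) = (9/2, 0): E = 1, F = 0, G = 337/4.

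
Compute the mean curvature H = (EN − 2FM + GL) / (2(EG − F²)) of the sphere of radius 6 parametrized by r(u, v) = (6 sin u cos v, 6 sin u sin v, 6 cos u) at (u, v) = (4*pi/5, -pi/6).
H = -1/6

With E = 36, F = 0, G = 36*sin(u)^2, L = -6*sin(u)/Abs(sin(u)), M = 0, N = -6*sin(u)^3/Abs(sin(u)), assemble
  H = (EN − 2FM + GL) / (2(EG − F²)) = -sin(u)/(6*Abs(sin(u))).
At (u, v) = (4*pi/5, -pi/6): H = -1/6.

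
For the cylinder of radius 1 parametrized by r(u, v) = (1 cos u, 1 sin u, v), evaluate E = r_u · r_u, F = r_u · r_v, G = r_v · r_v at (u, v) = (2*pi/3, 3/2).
E = 1;  F = 0;  G = 1

Partials: r_u = (-sin(u), cos(u), 0), r_v = (0, 0, 1). As functions of (u, v):
  E = r_u · r_u = 1,
  F = r_u · r_v = 0,
  G = r_v · r_v = 1.
Evaluating at (u, v) = (2*pi/3, 3/2): E = 1, F = 0, G = 1.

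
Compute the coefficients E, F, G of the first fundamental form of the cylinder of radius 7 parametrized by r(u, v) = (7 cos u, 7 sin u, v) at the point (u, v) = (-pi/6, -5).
E = 49;  F = 0;  G = 1

Partials: r_u = (-7*sin(u), 7*cos(u), 0), r_v = (0, 0, 1). As functions of (u, v):
  E = r_u · r_u = 49,
  F = r_u · r_v = 0,
  G = r_v · r_v = 1.
Evaluating at (u, v) = (-pi/6, -5): E = 49, F = 0, G = 1.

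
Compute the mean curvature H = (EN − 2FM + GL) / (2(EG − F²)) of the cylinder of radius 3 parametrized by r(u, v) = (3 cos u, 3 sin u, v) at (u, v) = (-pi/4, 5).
H = -1/6

With E = 9, F = 0, G = 1, L = -3, M = 0, N = 0, assemble
  H = (EN − 2FM + GL) / (2(EG − F²)) = -1/6.
At (u, v) = (-pi/4, 5): H = -1/6.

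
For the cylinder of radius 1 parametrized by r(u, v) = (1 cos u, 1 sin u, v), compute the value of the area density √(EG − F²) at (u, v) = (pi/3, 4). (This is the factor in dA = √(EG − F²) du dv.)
√(EG − F²)|_{(pi/3, 4)} = 1

E = 1, F = 0, G = 1, so EG − F² = 1. Taking the positive square root: √(EG − F²) = 1. At (u, v) = (pi/3, 4): 1.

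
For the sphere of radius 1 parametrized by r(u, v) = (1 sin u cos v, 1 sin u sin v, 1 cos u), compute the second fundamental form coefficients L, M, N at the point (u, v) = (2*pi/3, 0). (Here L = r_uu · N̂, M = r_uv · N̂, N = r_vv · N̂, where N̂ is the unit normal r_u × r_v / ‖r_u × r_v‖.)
L = -1;  M = 0;  N = -3/4

Compute the unit normal N̂(u, v) = (sin(u)^2*cos(v)/Abs(sin(u)), sin(u)^2*sin(v)/Abs(sin(u)), sin(2*u)/(2*Abs(sin(u)))), and the second partials r_uu, r_uv, r_vv. Take dot products:
  L(u, v) = r_uu · N̂ = -sin(u)/Abs(sin(u)),
  M(u, v) = r_uv · N̂ = 0,
  N(u, v) = r_vv · N̂ = -sin(u)^3/Abs(sin(u)).
Evaluating at (u, v) = (2*pi/3, 0):
  L = -1, M = 0, N = -3/4.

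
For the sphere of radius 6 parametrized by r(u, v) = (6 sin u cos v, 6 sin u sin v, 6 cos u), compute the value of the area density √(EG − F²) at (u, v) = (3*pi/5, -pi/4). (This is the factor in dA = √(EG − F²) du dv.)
√(EG − F²)|_{(3*pi/5, -pi/4)} = 9*sqrt(2*sqrt(5) + 10)

E = 36, F = 0, G = 36*sin(u)^2, so EG − F² = 1296*sin(u)^2. Taking the positive square root: √(EG − F²) = 36*Abs(sin(u)). At (u, v) = (3*pi/5, -pi/4): 9*sqrt(2*sqrt(5) + 10).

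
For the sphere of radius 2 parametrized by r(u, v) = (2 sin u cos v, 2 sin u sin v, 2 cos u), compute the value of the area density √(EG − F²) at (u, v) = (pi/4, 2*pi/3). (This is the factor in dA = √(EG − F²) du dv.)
√(EG − F²)|_{(pi/4, 2*pi/3)} = 2*sqrt(2)

E = 4, F = 0, G = 4*sin(u)^2, so EG − F² = 16*sin(u)^2. Taking the positive square root: √(EG − F²) = 4*Abs(sin(u)). At (u, v) = (pi/4, 2*pi/3): 2*sqrt(2).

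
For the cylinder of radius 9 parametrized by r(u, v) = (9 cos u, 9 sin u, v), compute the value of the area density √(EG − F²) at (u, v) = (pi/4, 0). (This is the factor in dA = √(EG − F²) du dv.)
√(EG − F²)|_{(pi/4, 0)} = 9

E = 81, F = 0, G = 1, so EG − F² = 81. Taking the positive square root: √(EG − F²) = 9. At (u, v) = (pi/4, 0): 9.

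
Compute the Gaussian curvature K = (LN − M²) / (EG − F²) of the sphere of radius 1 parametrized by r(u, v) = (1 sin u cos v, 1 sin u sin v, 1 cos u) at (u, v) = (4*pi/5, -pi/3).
K = 1

Coefficients of the first fundamental form: E = 1, F = 0, G = sin(u)^2.
Coefficients of the second fundamental form: L = -sin(u)/Abs(sin(u)), M = 0, N = -sin(u)^3/Abs(sin(u)).
Assemble K = (LN − M²)/(EG − F²) = 1. At (u, v) = (4*pi/5, -pi/3): K = 1.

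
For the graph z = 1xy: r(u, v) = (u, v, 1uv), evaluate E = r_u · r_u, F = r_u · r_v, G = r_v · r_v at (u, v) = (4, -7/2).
E = 53/4;  F = -14;  G = 17

Partials: r_u = (1, 0, v), r_v = (0, 1, u). As functions of (u, v):
  E = r_u · r_u = v^2 + 1,
  F = r_u · r_v = u*v,
  G = r_v · r_v = u^2 + 1.
Evaluating at (u, v) = (4, -7/2): E = 53/4, F = -14, G = 17.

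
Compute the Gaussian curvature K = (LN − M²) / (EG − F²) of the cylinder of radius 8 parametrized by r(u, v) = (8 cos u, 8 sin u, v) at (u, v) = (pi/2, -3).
K = 0

Coefficients of the first fundamental form: E = 64, F = 0, G = 1.
Coefficients of the second fundamental form: L = -8, M = 0, N = 0.
Assemble K = (LN − M²)/(EG − F²) = 0. At (u, v) = (pi/2, -3): K = 0.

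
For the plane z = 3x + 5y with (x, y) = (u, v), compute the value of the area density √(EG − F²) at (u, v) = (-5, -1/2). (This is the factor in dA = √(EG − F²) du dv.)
√(EG − F²)|_{(-5, -1/2)} = sqrt(35)

E = 10, F = 15, G = 26, so EG − F² = 35. Taking the positive square root: √(EG − F²) = sqrt(35). At (u, v) = (-5, -1/2): sqrt(35).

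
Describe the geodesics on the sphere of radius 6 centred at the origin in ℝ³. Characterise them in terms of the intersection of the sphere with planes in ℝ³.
Geodesics on the sphere of radius 6 are great circles — circles of radius 6 obtained as the intersection of the sphere with planes through the origin (the centre of the sphere).

A curve α(t) of nonzero constant speed on the sphere of radius 6 is a geodesic iff its acceleration α̈ is everywhere normal to the surface, i.e. parallel to the radial vector α(t). Then d/dt(α × α̇) = α̇ × α̇ + α × α̈ = 0, so α × α̇ is a constant vector n ≠ 0 and α(t) · n = 0 for all t: α lies in the plane through the origin with normal n. The intersection of that plane with the sphere is a circle of radius 6 (a great circle). Conversely, a great circle traversed at constant speed has centripetal acceleration pointing at the origin, hence normal to the sphere, so every great circle is a geodesic.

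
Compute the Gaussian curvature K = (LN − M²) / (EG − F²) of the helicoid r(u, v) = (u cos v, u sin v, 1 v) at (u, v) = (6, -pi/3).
K = -1/1369

Coefficients of the first fundamental form: E = 1, F = 0, G = u^2 + 1.
Coefficients of the second fundamental form: L = 0, M = -1/sqrt(u^2 + 1), N = 0.
Assemble K = (LN − M²)/(EG − F²) = -1/(u^2 + 1)^2. At (u, v) = (6, -pi/3): K = -1/1369.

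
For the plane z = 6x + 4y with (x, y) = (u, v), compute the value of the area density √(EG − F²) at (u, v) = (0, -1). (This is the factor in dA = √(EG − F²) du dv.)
√(EG − F²)|_{(0, -1)} = sqrt(53)

E = 37, F = 24, G = 17, so EG − F² = 53. Taking the positive square root: √(EG − F²) = sqrt(53). At (u, v) = (0, -1): sqrt(53).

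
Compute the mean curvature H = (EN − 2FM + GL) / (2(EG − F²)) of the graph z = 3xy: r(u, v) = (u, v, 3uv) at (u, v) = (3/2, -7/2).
H = 567*sqrt(526)/138338

With E = 9*v^2 + 1, F = 9*u*v, G = 9*u^2 + 1, L = 0, M = 3/sqrt(9*u^2 + 9*v^2 + 1), N = 0, assemble
  H = (EN − 2FM + GL) / (2(EG − F²)) = -27*u*v/(9*u^2 + 9*v^2 + 1)^(3/2).
At (u, v) = (3/2, -7/2): H = 567*sqrt(526)/138338.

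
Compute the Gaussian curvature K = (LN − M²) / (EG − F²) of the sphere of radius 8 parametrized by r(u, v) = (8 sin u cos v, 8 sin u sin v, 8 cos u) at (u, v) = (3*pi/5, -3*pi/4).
K = 1/64

Coefficients of the first fundamental form: E = 64, F = 0, G = 64*sin(u)^2.
Coefficients of the second fundamental form: L = -8*sin(u)/Abs(sin(u)), M = 0, N = -8*sin(u)^3/Abs(sin(u)).
Assemble K = (LN − M²)/(EG − F²) = 1/64. At (u, v) = (3*pi/5, -3*pi/4): K = 1/64.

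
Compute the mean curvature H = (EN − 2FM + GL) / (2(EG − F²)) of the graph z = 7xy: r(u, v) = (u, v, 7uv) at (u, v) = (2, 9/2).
H = -24696*sqrt(4757)/22629049

With E = 49*v^2 + 1, F = 49*u*v, G = 49*u^2 + 1, L = 0, M = 7/sqrt(49*u^2 + 49*v^2 + 1), N = 0, assemble
  H = (EN − 2FM + GL) / (2(EG − F²)) = -343*u*v/(49*u^2 + 49*v^2 + 1)^(3/2).
At (u, v) = (2, 9/2): H = -24696*sqrt(4757)/22629049.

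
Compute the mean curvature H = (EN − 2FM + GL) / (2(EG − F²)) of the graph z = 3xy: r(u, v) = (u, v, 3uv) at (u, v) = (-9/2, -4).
H = -3888*sqrt(1309)/1713481

With E = 9*v^2 + 1, F = 9*u*v, G = 9*u^2 + 1, L = 0, M = 3/sqrt(9*u^2 + 9*v^2 + 1), N = 0, assemble
  H = (EN − 2FM + GL) / (2(EG − F²)) = -27*u*v/(9*u^2 + 9*v^2 + 1)^(3/2).
At (u, v) = (-9/2, -4): H = -3888*sqrt(1309)/1713481.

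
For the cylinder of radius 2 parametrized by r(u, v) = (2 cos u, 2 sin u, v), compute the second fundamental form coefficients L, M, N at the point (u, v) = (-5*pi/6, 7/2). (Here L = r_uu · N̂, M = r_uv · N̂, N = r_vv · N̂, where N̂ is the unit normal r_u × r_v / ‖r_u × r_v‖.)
L = -2;  M = 0;  N = 0

Compute the unit normal N̂(u, v) = (cos(u), sin(u), 0), and the second partials r_uu, r_uv, r_vv. Take dot products:
  L(u, v) = r_uu · N̂ = -2,
  M(u, v) = r_uv · N̂ = 0,
  N(u, v) = r_vv · N̂ = 0.
Evaluating at (u, v) = (-5*pi/6, 7/2):
  L = -2, M = 0, N = 0.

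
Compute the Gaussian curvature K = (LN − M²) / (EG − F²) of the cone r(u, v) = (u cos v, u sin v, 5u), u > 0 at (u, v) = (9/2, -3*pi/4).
K = 0

Coefficients of the first fundamental form: E = 26, F = 0, G = u^2.
Coefficients of the second fundamental form: L = 0, M = 0, N = 5*sqrt(26)*u^2/(26*Abs(u)).
Assemble K = (LN − M²)/(EG − F²) = 0. At (u, v) = (9/2, -3*pi/4): K = 0.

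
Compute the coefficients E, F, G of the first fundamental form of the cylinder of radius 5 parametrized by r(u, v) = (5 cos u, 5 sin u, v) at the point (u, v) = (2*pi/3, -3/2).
E = 25;  F = 0;  G = 1

Partials: r_u = (-5*sin(u), 5*cos(u), 0), r_v = (0, 0, 1). As functions of (u, v):
  E = r_u · r_u = 25,
  F = r_u · r_v = 0,
  G = r_v · r_v = 1.
Evaluating at (u, v) = (2*pi/3, -3/2): E = 25, F = 0, G = 1.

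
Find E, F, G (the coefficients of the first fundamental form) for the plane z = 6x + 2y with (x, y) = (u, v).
E = 37;  F = 12;  G = 5

Compute partials: r_u = (1, 0, 6), r_v = (0, 1, 2). Then
  E = r_u · r_u = 37,
  F = r_u · r_v = 12,
  G = r_v · r_v = 5.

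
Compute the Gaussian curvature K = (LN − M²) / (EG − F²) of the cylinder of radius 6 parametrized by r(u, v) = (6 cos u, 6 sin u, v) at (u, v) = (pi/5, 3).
K = 0

Coefficients of the first fundamental form: E = 36, F = 0, G = 1.
Coefficients of the second fundamental form: L = -6, M = 0, N = 0.
Assemble K = (LN − M²)/(EG − F²) = 0. At (u, v) = (pi/5, 3): K = 0.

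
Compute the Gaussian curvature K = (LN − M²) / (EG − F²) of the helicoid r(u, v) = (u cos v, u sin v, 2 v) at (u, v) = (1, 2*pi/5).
K = -4/25

Coefficients of the first fundamental form: E = 1, F = 0, G = u^2 + 4.
Coefficients of the second fundamental form: L = 0, M = -2/sqrt(u^2 + 4), N = 0.
Assemble K = (LN − M²)/(EG − F²) = -4/(u^2 + 4)^2. At (u, v) = (1, 2*pi/5): K = -4/25.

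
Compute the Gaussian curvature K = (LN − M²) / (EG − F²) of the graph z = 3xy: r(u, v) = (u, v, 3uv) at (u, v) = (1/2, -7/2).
K = -36/51529

Coefficients of the first fundamental form: E = 9*v^2 + 1, F = 9*u*v, G = 9*u^2 + 1.
Coefficients of the second fundamental form: L = 0, M = 3/sqrt(9*u^2 + 9*v^2 + 1), N = 0.
Assemble K = (LN − M²)/(EG − F²) = -9/(81*u^4 + 162*u^2*v^2 + 18*u^2 + 81*v^4 + 18*v^2 + 1). At (u, v) = (1/2, -7/2): K = -36/51529.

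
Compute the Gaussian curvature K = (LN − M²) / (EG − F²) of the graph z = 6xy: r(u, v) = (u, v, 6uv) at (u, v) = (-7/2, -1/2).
K = -36/203401

Coefficients of the first fundamental form: E = 36*v^2 + 1, F = 36*u*v, G = 36*u^2 + 1.
Coefficients of the second fundamental form: L = 0, M = 6/sqrt(36*u^2 + 36*v^2 + 1), N = 0.
Assemble K = (LN − M²)/(EG − F²) = -36/(1296*u^4 + 2592*u^2*v^2 + 72*u^2 + 1296*v^4 + 72*v^2 + 1). At (u, v) = (-7/2, -1/2): K = -36/203401.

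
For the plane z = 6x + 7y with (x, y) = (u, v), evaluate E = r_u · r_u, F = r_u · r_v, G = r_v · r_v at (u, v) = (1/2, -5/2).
E = 37;  F = 42;  G = 50

Partials: r_u = (1, 0, 6), r_v = (0, 1, 7). As functions of (u, v):
  E = r_u · r_u = 37,
  F = r_u · r_v = 42,
  G = r_v · r_v = 50.
Evaluating at (u, v) = (1/2, -5/2): E = 37, F = 42, G = 50.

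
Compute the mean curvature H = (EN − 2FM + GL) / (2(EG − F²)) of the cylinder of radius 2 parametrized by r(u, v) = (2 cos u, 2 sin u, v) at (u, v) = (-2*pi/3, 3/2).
H = -1/4

With E = 4, F = 0, G = 1, L = -2, M = 0, N = 0, assemble
  H = (EN − 2FM + GL) / (2(EG − F²)) = -1/4.
At (u, v) = (-2*pi/3, 3/2): H = -1/4.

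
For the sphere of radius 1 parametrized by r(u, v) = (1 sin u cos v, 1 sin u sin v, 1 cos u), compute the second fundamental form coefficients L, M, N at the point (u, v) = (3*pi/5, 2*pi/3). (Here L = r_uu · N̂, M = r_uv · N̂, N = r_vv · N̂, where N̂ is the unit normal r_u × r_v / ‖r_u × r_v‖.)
L = -1;  M = 0;  N = -5/8 - sqrt(5)/8

Compute the unit normal N̂(u, v) = (sin(u)^2*cos(v)/Abs(sin(u)), sin(u)^2*sin(v)/Abs(sin(u)), sin(2*u)/(2*Abs(sin(u)))), and the second partials r_uu, r_uv, r_vv. Take dot products:
  L(u, v) = r_uu · N̂ = -sin(u)/Abs(sin(u)),
  M(u, v) = r_uv · N̂ = 0,
  N(u, v) = r_vv · N̂ = -sin(u)^3/Abs(sin(u)).
Evaluating at (u, v) = (3*pi/5, 2*pi/3):
  L = -1, M = 0, N = -5/8 - sqrt(5)/8.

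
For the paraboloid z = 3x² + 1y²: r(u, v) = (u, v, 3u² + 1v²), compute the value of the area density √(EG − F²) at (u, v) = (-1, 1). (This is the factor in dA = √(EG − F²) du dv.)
√(EG − F²)|_{(-1, 1)} = sqrt(41)

E = 36*u^2 + 1, F = 12*u*v, G = 4*v^2 + 1, so EG − F² = 36*u^2 + 4*v^2 + 1. Taking the positive square root: √(EG − F²) = sqrt(36*u^2 + 4*v^2 + 1). At (u, v) = (-1, 1): sqrt(41).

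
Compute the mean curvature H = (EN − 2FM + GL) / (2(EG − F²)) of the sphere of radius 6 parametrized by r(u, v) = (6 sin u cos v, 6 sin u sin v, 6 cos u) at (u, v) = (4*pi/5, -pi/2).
H = -1/6

With E = 36, F = 0, G = 36*sin(u)^2, L = -6*sin(u)/Abs(sin(u)), M = 0, N = -6*sin(u)^3/Abs(sin(u)), assemble
  H = (EN − 2FM + GL) / (2(EG − F²)) = -sin(u)/(6*Abs(sin(u))).
At (u, v) = (4*pi/5, -pi/2): H = -1/6.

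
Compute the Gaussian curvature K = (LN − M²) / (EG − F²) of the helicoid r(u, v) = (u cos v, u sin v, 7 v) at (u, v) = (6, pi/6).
K = -49/7225

Coefficients of the first fundamental form: E = 1, F = 0, G = u^2 + 49.
Coefficients of the second fundamental form: L = 0, M = -7/sqrt(u^2 + 49), N = 0.
Assemble K = (LN − M²)/(EG − F²) = -49/(u^2 + 49)^2. At (u, v) = (6, pi/6): K = -49/7225.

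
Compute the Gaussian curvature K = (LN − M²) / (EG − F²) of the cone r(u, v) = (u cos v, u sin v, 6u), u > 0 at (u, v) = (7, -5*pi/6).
K = 0

Coefficients of the first fundamental form: E = 37, F = 0, G = u^2.
Coefficients of the second fundamental form: L = 0, M = 0, N = 6*sqrt(37)*u^2/(37*Abs(u)).
Assemble K = (LN − M²)/(EG − F²) = 0. At (u, v) = (7, -5*pi/6): K = 0.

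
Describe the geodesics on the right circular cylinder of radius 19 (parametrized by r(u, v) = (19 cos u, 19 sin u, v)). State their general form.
The cylinder is flat (K = 0) and locally isometric to the plane via the development (u, v) ↦ (19 u, v). Geodesics are the pre-images of straight lines: circles (v constant), vertical lines (u constant), and helices (v = c · u + d) for constants c, d.

A right cylinder has E = 19², F = 0, G = 1, so EG − F² = 19², and L = −19, M = N = 0, giving K = (LN − M²)/(EG − F²) = 0 everywhere. A flat surface is locally isometric to the Euclidean plane via the map (u, v) ↦ (19 u, v). Straight lines in the (x̃, ỹ) plane pull back to: (a) horizontal circles (v = const), (b) vertical generators (u = const), and (c) helices (19 u tan θ = v, i.e. v = c · u + d).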